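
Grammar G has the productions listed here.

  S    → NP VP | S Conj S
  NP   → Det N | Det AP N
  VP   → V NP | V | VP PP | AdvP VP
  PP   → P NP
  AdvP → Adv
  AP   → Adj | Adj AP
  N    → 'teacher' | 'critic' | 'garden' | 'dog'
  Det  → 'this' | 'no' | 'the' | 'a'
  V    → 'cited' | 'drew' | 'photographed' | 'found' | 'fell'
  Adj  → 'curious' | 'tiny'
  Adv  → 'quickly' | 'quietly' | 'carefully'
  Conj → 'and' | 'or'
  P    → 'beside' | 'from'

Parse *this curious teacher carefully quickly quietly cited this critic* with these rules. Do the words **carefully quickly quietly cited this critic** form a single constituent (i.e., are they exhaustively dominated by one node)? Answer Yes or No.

[S [NP [Det this] [AP [Adj curious]] [N teacher]] [VP [AdvP [Adv carefully]] [VP [AdvP [Adv quickly]] [VP [AdvP [Adv quietly]] [VP [V cited] [NP [Det this] [N critic]]]]]]]
The words 'carefully quickly quietly cited this critic' are exhaustively dominated by a single VP node (built by VP → AdvP VP), so they form a constituent.

Yes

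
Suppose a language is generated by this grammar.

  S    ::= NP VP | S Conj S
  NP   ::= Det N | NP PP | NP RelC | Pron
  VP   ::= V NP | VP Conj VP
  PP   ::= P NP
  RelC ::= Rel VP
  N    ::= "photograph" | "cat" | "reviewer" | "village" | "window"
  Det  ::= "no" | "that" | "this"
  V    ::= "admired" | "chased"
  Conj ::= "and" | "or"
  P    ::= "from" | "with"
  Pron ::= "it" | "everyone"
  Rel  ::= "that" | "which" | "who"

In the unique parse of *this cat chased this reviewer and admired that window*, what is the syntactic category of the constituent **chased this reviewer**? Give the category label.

VP

[S [NP [Det this] [N cat]] [VP [VP [V chased] [NP [Det this] [N reviewer]]] [Conj and] [VP [V admired] [NP [Det that] [N window]]]]]
The span 'chased this reviewer' is the VP node built by VP → V NP.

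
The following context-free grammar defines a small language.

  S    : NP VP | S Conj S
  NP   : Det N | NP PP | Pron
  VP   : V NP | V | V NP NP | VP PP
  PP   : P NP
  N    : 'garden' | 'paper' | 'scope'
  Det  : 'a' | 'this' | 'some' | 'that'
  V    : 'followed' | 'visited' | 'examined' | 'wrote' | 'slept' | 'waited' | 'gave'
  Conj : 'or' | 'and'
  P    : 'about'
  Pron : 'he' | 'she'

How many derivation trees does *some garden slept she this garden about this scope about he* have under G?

5

Two of the 5 distinct bracketings:
[S [NP [Det some] [N garden]] [VP [V slept] [NP [Pron she]] [NP [NP [Det this] [N garden]] [PP [P about] [NP [NP [Det this] [N scope]] [PP [P about] [NP [Pron he]]]]]]]]
[S [NP [Det some] [N garden]] [VP [V slept] [NP [Pron she]] [NP [NP [NP [Det this] [N garden]] [PP [P about] [NP [Det this] [N scope]]]] [PP [P about] [NP [Pron he]]]]]]
The trees differ in how a recursive rule is bracketed over the same span.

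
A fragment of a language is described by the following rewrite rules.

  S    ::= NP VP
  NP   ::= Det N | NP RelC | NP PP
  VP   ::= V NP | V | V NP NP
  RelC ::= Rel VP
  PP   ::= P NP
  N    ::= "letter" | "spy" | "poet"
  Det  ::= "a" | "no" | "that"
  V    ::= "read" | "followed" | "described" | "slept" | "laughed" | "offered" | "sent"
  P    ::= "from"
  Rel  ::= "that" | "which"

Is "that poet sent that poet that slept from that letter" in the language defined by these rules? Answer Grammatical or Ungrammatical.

Grammatical

S
  NP
    Det: that
    N: poet
  VP
    V: sent
    NP
      NP
        NP
          Det: that
          N: poet
        RelC
          Rel: that
          VP
            V: slept
      PP
        P: from
        NP
          Det: that
          N: letter
Each bracket corresponds to one application of a listed rule, so the string is derivable from S.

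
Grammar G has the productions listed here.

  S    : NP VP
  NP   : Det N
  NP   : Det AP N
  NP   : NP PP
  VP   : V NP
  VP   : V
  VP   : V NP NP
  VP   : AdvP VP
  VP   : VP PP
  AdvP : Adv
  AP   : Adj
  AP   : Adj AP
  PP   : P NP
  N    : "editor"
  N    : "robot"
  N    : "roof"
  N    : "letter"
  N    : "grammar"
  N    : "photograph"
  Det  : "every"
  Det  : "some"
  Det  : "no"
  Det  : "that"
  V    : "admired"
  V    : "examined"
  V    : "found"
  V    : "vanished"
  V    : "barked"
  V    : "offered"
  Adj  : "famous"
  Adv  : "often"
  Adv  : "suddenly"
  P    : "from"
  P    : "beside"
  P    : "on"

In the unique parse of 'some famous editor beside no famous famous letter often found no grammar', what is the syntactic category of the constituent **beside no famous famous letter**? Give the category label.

PP

S
  NP
    NP
      Det: some
      AP
        Adj: famous
      N: editor
    PP
      P: beside
      NP
        Det: no
        AP
          Adj: famous
          AP
            Adj: famous
        N: letter
  VP
    AdvP
      Adv: often
    VP
      V: found
      NP
        Det: no
        N: grammar
The span 'beside no famous famous letter' is the PP node built by PP → P NP.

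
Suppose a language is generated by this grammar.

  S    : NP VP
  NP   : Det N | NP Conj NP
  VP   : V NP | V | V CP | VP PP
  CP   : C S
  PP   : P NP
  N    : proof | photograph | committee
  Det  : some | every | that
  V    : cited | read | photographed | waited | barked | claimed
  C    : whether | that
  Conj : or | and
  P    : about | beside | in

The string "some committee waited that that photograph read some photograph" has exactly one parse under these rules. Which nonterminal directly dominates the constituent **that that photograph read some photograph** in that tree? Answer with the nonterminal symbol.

VP

S
  NP
    Det: some
    N: committee
  VP
    V: waited
    CP
      C: that
      S
        NP
          Det: that
          N: photograph
        VP
          V: read
          NP
            Det: some
            N: photograph
The span 'that that photograph read some photograph' is the CP node built by CP → C S.
Its mother is the VP built by VP → V CP.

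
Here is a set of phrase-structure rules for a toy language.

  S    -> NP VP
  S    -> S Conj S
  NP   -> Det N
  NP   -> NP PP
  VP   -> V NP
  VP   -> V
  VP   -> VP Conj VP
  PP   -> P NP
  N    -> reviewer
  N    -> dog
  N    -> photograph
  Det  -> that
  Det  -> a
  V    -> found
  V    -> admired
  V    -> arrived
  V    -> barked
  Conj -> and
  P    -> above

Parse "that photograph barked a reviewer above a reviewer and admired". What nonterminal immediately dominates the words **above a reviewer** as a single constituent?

PP

[S [NP [Det that] [N photograph]] [VP [VP [V barked] [NP [NP [Det a] [N reviewer]] [PP [P above] [NP [Det a] [N reviewer]]]]] [Conj and] [VP [V admired]]]]
The span 'above a reviewer' is the PP node built by PP → P NP.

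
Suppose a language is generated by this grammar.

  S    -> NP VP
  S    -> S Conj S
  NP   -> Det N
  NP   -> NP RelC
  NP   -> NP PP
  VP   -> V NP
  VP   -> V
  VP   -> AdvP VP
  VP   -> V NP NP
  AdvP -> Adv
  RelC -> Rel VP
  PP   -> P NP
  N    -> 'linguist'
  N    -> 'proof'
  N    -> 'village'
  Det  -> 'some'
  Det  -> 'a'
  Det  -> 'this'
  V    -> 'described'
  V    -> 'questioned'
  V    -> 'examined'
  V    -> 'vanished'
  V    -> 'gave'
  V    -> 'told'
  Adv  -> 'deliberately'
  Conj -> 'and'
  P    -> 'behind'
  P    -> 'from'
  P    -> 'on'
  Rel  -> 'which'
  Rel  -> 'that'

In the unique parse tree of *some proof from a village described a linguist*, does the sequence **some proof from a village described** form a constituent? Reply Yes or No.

[S [NP [NP [Det some] [N proof]] [PP [P from] [NP [Det a] [N village]]]] [VP [V described] [NP [Det a] [N linguist]]]]
The smallest constituent containing 'some proof from a village described' is the S spanning 'some proof from a village described a linguist'; no single node in the tree dominates exactly the given words.

No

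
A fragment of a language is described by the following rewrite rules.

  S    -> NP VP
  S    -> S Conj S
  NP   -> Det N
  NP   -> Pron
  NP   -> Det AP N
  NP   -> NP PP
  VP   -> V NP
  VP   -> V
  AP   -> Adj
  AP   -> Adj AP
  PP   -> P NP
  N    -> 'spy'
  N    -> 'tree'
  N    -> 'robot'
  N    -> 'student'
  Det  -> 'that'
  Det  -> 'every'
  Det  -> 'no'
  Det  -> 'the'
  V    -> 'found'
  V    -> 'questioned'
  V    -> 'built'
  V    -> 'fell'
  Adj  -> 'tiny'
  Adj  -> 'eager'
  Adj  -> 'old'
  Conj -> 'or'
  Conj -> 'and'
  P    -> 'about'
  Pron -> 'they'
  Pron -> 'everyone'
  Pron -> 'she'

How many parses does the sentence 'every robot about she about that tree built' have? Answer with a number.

The two bracketings:
[S [NP [NP [Det every] [N robot]] [PP [P about] [NP [NP [Pron she]] [PP [P about] [NP [Det that] [N tree]]]]]] [VP [V built]]]
[S [NP [NP [NP [Det every] [N robot]] [PP [P about] [NP [Pron she]]]] [PP [P about] [NP [Det that] [N tree]]]] [VP [V built]]]
The trees differ in how a recursive rule is bracketed over the same span.

2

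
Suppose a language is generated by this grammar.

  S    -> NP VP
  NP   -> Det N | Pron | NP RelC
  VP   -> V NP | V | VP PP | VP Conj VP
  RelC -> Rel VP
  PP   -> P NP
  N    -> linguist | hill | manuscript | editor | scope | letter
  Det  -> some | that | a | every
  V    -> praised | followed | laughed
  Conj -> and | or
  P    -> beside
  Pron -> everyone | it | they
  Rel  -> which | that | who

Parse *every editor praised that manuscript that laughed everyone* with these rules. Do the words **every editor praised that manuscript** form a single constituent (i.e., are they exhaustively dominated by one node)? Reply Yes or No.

No

[S [NP [Det every] [N editor]] [VP [V praised] [NP [NP [Det that] [N manuscript]] [RelC [Rel that] [VP [V laughed] [NP [Pron everyone]]]]]]]
The smallest constituent containing 'every editor praised that manuscript' is the S spanning 'every editor praised that manuscript that laughed everyone'; no single node in the tree dominates exactly the given words.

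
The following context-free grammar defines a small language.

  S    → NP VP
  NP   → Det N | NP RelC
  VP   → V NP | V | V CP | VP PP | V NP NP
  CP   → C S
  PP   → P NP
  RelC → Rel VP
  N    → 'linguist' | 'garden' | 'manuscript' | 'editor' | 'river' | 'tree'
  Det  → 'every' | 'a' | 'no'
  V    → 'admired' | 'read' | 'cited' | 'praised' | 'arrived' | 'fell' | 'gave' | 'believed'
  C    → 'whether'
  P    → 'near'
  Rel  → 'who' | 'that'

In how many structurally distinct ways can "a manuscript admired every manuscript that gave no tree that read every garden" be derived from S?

Two of the 6 distinct bracketings:
[S [NP [Det a] [N manuscript]] [VP [V admired] [NP [NP [Det every] [N manuscript]] [RelC [Rel that] [VP [V gave] [NP [NP [Det no] [N tree]] [RelC [Rel that] [VP [V read] [NP [Det every] [N garden]]]]]]]]]]
[S [NP [Det a] [N manuscript]] [VP [V admired] [NP [NP [Det every] [N manuscript]] [RelC [Rel that] [VP [V gave] [NP [NP [Det no] [N tree]] [RelC [Rel that] [VP [V read]]]] [NP [Det every] [N garden]]]]]]]
The difference turns on whether VP → V is used at the relevant span, versus an alternative expansion of VP.

6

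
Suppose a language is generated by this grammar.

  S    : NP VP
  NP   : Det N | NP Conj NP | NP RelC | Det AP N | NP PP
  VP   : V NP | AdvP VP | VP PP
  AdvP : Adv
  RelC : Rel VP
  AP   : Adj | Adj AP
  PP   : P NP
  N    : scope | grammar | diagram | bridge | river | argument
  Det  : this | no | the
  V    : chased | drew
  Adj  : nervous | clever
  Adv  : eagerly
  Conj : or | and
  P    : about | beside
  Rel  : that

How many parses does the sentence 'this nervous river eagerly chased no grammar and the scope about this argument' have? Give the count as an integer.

Two of the 4 distinct bracketings:
[S [NP [Det this] [AP [Adj nervous]] [N river]] [VP [AdvP [Adv eagerly]] [VP [V chased] [NP [NP [Det no] [N grammar]] [Conj and] [NP [NP [Det the] [N scope]] [PP [P about] [NP [Det this] [N argument]]]]]]]]
[S [NP [Det this] [AP [Adj nervous]] [N river]] [VP [AdvP [Adv eagerly]] [VP [V chased] [NP [NP [NP [Det no] [N grammar]] [Conj and] [NP [Det the] [N scope]]] [PP [P about] [NP [Det this] [N argument]]]]]]]
The trees differ in how a recursive rule is bracketed over the same span.

4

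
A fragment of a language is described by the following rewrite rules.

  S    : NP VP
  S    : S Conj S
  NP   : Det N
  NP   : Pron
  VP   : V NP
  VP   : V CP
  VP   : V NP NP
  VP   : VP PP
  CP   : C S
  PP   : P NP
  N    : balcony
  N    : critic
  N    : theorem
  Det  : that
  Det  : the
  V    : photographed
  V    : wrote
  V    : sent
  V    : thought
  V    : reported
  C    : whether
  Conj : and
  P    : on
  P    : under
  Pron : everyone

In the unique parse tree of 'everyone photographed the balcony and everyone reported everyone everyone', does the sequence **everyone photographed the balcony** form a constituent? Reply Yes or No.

[S [S [NP [Pron everyone]] [VP [V photographed] [NP [Det the] [N balcony]]]] [Conj and] [S [NP [Pron everyone]] [VP [V reported] [NP [Pron everyone]] [NP [Pron everyone]]]]]
The words 'everyone photographed the balcony' are exhaustively dominated by a single S node (built by S → NP VP), so they form a constituent.

Yes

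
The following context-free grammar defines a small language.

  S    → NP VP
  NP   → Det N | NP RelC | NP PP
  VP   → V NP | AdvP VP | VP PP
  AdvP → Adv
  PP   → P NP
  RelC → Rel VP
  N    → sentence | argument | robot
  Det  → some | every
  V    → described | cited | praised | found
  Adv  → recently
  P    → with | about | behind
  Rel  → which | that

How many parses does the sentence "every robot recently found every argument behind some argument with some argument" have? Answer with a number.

9

Two of the 9 distinct bracketings:
[S [NP [Det every] [N robot]] [VP [AdvP [Adv recently]] [VP [V found] [NP [NP [Det every] [N argument]] [PP [P behind] [NP [NP [Det some] [N argument]] [PP [P with] [NP [Det some] [N argument]]]]]]]]]
[S [NP [Det every] [N robot]] [VP [AdvP [Adv recently]] [VP [V found] [NP [NP [NP [Det every] [N argument]] [PP [P behind] [NP [Det some] [N argument]]]] [PP [P with] [NP [Det some] [N argument]]]]]]]
The trees differ in how a recursive rule is bracketed over the same span.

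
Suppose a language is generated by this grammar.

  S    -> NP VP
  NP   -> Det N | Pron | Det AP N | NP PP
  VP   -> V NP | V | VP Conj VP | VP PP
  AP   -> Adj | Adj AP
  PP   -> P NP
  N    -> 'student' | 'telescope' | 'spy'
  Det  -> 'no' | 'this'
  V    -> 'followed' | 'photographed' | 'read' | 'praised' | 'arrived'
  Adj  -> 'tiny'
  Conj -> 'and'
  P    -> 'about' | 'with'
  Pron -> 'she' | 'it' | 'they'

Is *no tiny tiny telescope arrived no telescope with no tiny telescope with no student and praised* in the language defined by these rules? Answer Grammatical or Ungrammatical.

Grammatical

[S [NP [Det no] [AP [Adj tiny] [AP [Adj tiny]]] [N telescope]] [VP [VP [V arrived] [NP [NP [Det no] [N telescope]] [PP [P with] [NP [NP [Det no] [AP [Adj tiny]] [N telescope]] [PP [P with] [NP [Det no] [N student]]]]]]] [Conj and] [VP [V praised]]]]
Every word is introduced by a lexical rule and the phrasal rules combine the resulting categories into a single S.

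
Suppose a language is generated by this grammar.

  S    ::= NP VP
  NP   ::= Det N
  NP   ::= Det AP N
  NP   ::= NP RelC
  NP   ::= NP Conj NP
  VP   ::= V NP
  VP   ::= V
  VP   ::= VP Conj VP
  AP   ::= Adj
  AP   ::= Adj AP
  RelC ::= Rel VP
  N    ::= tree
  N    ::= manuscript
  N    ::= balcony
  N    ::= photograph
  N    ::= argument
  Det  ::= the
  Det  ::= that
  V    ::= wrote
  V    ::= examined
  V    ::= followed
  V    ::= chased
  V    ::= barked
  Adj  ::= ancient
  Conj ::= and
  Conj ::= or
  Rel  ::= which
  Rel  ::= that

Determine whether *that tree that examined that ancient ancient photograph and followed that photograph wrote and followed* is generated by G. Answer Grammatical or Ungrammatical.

Grammatical

S
  NP
    NP
      Det: that
      N: tree
    RelC
      Rel: that
      VP
        VP
          V: examined
          NP
            Det: that
            AP
              Adj: ancient
              AP
                Adj: ancient
            N: photograph
        Conj: and
        VP
          V: followed
          NP
            Det: that
            N: photograph
  VP
    VP
      V: wrote
    Conj: and
    VP
      V: followed
Every word is introduced by a lexical rule and the phrasal rules combine the resulting categories into a single S.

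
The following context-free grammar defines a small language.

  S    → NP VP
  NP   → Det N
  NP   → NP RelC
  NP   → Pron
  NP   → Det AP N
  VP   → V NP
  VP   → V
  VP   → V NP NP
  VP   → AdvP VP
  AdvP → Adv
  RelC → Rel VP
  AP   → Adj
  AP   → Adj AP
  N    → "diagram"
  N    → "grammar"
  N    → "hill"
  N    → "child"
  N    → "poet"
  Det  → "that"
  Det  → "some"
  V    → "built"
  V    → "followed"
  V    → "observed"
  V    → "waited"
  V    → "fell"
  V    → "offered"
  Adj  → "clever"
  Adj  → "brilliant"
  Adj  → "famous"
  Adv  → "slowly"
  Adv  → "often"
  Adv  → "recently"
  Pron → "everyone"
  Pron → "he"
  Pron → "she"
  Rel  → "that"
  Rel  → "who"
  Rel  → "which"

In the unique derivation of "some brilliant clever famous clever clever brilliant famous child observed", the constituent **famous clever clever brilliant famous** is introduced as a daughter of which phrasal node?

AP

[S [NP [Det some] [AP [Adj brilliant] [AP [Adj clever] [AP [Adj famous] [AP [Adj clever] [AP [Adj clever] [AP [Adj brilliant] [AP [Adj famous]]]]]]]] [N child]] [VP [V observed]]]
The span 'famous clever clever brilliant famous' is the AP node built by AP → Adj AP.
Its mother is the AP built by AP → Adj AP.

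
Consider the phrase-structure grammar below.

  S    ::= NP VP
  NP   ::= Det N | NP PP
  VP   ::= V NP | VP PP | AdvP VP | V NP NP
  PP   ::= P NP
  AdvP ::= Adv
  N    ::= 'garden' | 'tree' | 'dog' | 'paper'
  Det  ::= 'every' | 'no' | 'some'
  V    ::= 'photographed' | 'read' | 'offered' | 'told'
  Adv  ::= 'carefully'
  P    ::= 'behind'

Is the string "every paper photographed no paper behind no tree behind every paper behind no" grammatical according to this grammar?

Ungrammatical

For S → NP VP, the only prefix that parses as NP is 'every paper', but the remainder 'photographed no paper behind no tree behind every paper behind no' is not a VP under these rules.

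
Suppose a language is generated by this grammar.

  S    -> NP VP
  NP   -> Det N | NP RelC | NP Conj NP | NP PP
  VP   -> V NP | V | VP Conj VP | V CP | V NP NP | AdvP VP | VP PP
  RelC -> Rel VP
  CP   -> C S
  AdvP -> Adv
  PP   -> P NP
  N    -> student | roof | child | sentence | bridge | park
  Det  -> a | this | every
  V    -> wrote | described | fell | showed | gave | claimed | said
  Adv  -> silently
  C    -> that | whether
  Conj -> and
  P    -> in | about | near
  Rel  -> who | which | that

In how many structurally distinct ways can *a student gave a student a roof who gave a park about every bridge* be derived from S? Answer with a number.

4

Two of the 4 distinct bracketings:
[S [NP [Det a] [N student]] [VP [V gave] [NP [Det a] [N student]] [NP [NP [Det a] [N roof]] [RelC [Rel who] [VP [V gave] [NP [NP [Det a] [N park]] [PP [P about] [NP [Det every] [N bridge]]]]]]]]]
[S [NP [Det a] [N student]] [VP [V gave] [NP [Det a] [N student]] [NP [NP [Det a] [N roof]] [RelC [Rel who] [VP [VP [V gave] [NP [Det a] [N park]]] [PP [P about] [NP [Det every] [N bridge]]]]]]]]
The difference turns on whether NP → NP PP is used at the relevant span, versus an alternative expansion of NP.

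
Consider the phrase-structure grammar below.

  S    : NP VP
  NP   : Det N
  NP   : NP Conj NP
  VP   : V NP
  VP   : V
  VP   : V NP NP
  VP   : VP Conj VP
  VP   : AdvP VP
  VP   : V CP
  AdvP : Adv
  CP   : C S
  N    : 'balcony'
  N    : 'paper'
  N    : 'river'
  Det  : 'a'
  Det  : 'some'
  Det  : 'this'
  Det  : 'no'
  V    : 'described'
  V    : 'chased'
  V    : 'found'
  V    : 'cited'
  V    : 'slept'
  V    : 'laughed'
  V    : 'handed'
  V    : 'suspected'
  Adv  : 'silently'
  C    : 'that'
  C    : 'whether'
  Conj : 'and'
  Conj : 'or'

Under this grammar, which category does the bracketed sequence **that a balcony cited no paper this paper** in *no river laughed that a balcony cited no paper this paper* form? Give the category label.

CP

S
  NP
    Det: no
    N: river
  VP
    V: laughed
    CP
      C: that
      S
        NP
          Det: a
          N: balcony
        VP
          V: cited
          NP
            Det: no
            N: paper
          NP
            Det: this
            N: paper
The span 'that a balcony cited no paper this paper' is the CP node built by CP → C S.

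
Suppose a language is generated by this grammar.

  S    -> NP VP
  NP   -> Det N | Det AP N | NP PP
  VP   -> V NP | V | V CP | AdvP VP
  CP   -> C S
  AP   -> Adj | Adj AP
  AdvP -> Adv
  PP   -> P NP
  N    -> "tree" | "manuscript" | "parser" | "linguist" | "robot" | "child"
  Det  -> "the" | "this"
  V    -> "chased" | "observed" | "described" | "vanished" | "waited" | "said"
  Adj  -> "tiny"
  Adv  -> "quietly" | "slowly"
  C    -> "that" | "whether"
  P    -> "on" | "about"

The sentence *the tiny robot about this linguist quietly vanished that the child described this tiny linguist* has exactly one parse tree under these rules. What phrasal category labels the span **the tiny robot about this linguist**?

NP

S
  NP
    NP
      Det: the
      AP
        Adj: tiny
      N: robot
    PP
      P: about
      NP
        Det: this
        N: linguist
  VP
    AdvP
      Adv: quietly
    VP
      V: vanished
      CP
        C: that
        S
          NP
            Det: the
            N: child
          VP
            V: described
            NP
              Det: this
              AP
                Adj: tiny
              N: linguist
The span 'the tiny robot about this linguist' is the NP node built by NP → NP PP.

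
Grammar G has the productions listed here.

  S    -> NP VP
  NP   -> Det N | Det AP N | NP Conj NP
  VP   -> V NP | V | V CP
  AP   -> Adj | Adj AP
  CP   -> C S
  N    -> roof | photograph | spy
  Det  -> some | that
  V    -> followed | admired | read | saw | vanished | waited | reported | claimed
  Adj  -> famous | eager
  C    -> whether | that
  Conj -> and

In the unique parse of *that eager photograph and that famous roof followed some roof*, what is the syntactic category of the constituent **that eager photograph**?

S
  NP
    NP
      Det: that
      AP
        Adj: eager
      N: photograph
    Conj: and
    NP
      Det: that
      AP
        Adj: famous
      N: roof
  VP
    V: followed
    NP
      Det: some
      N: roof
The span 'that eager photograph' is the NP node built by NP → Det AP N.

NP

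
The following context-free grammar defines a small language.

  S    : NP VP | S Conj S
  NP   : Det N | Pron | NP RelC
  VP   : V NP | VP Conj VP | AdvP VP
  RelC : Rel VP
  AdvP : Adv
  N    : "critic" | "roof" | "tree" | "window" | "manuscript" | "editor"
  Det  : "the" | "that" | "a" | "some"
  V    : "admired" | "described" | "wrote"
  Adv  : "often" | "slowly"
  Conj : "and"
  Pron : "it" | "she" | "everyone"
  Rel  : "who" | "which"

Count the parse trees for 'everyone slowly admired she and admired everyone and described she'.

Two of the 5 distinct bracketings:
[S [NP [Pron everyone]] [VP [VP [AdvP [Adv slowly]] [VP [V admired] [NP [Pron she]]]] [Conj and] [VP [VP [V admired] [NP [Pron everyone]]] [Conj and] [VP [V described] [NP [Pron she]]]]]]
[S [NP [Pron everyone]] [VP [VP [VP [AdvP [Adv slowly]] [VP [V admired] [NP [Pron she]]]] [Conj and] [VP [V admired] [NP [Pron everyone]]]] [Conj and] [VP [V described] [NP [Pron she]]]]]
The trees differ in how a recursive rule is bracketed over the same span.

5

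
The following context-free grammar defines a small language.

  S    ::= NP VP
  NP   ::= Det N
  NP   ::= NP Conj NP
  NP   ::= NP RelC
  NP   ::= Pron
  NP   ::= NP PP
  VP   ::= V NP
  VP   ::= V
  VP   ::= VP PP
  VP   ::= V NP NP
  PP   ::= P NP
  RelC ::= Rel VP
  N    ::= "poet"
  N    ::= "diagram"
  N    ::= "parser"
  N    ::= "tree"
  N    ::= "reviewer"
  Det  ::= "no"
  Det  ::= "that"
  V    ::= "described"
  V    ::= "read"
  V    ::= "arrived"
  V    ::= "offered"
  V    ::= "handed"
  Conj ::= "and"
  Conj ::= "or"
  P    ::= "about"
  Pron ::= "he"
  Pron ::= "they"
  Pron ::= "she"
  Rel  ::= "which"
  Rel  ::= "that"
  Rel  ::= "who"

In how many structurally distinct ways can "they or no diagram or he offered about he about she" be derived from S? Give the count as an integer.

4

Two of the 4 distinct bracketings:
[S [NP [NP [Pron they]] [Conj or] [NP [NP [Det no] [N diagram]] [Conj or] [NP [Pron he]]]] [VP [VP [V offered]] [PP [P about] [NP [NP [Pron he]] [PP [P about] [NP [Pron she]]]]]]]
[S [NP [NP [Pron they]] [Conj or] [NP [NP [Det no] [N diagram]] [Conj or] [NP [Pron he]]]] [VP [VP [VP [V offered]] [PP [P about] [NP [Pron he]]]] [PP [P about] [NP [Pron she]]]]]
The difference turns on whether NP → NP PP is used at the relevant span, versus an alternative expansion of NP.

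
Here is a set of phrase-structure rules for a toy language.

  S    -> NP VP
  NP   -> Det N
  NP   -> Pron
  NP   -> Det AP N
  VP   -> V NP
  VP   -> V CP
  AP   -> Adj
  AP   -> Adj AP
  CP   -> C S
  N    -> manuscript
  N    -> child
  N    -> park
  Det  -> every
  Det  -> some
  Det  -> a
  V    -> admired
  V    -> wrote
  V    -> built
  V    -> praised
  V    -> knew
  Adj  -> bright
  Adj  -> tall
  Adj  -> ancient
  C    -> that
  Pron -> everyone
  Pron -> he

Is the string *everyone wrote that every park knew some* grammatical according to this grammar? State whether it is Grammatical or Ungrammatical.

For S → NP VP, the only prefix that parses as NP is 'everyone', but the remainder 'wrote that every park knew some' is not a VP under these rules.

Ungrammatical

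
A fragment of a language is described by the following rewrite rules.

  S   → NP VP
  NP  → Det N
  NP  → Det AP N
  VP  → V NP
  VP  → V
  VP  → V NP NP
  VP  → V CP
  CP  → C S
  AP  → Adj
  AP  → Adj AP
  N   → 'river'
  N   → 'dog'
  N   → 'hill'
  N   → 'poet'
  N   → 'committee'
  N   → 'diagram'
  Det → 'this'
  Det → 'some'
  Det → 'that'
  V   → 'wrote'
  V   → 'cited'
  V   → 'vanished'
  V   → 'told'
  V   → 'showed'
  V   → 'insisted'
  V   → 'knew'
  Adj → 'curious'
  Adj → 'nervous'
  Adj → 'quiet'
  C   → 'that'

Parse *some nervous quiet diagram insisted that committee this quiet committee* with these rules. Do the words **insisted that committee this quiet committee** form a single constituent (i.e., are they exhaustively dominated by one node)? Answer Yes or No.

Yes

[S [NP [Det some] [AP [Adj nervous] [AP [Adj quiet]]] [N diagram]] [VP [V insisted] [NP [Det that] [N committee]] [NP [Det this] [AP [Adj quiet]] [N committee]]]]
The words 'insisted that committee this quiet committee' are exhaustively dominated by a single VP node (built by VP → V NP NP), so they form a constituent.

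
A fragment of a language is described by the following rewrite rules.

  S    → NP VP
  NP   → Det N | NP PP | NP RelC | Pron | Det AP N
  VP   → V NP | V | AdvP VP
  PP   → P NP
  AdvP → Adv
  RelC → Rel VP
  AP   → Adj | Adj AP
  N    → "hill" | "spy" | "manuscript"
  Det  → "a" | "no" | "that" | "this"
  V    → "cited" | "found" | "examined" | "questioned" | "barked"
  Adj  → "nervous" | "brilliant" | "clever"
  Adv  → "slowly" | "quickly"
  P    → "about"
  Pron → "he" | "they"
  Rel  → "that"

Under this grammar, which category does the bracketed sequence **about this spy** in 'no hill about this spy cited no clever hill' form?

[S [NP [NP [Det no] [N hill]] [PP [P about] [NP [Det this] [N spy]]]] [VP [V cited] [NP [Det no] [AP [Adj clever]] [N hill]]]]
The span 'about this spy' is the PP node built by PP → P NP.

PP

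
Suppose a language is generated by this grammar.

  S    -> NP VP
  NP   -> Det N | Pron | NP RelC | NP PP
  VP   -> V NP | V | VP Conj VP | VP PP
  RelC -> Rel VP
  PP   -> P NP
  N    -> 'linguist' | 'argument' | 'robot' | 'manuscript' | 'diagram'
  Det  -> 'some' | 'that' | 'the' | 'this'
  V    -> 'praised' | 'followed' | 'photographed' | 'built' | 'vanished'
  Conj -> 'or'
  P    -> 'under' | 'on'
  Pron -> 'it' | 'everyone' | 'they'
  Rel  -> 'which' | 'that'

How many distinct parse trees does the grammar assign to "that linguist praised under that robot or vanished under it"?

2

The two bracketings:
[S [NP [Det that] [N linguist]] [VP [VP [VP [V praised]] [PP [P under] [NP [Det that] [N robot]]]] [Conj or] [VP [VP [V vanished]] [PP [P under] [NP [Pron it]]]]]]
[S [NP [Det that] [N linguist]] [VP [VP [VP [VP [V praised]] [PP [P under] [NP [Det that] [N robot]]]] [Conj or] [VP [V vanished]]] [PP [P under] [NP [Pron it]]]]]
The trees differ in how a recursive rule is bracketed over the same span.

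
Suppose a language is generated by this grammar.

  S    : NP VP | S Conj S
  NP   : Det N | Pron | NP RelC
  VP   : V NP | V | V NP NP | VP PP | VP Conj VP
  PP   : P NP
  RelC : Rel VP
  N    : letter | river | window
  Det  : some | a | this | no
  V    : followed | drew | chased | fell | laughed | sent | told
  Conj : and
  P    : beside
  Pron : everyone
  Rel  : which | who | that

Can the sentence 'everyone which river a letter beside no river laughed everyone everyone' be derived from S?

A Rel word can never sit immediately before an N word in any string this grammar generates, so the substring 'which river' rules out a derivation.

Ungrammatical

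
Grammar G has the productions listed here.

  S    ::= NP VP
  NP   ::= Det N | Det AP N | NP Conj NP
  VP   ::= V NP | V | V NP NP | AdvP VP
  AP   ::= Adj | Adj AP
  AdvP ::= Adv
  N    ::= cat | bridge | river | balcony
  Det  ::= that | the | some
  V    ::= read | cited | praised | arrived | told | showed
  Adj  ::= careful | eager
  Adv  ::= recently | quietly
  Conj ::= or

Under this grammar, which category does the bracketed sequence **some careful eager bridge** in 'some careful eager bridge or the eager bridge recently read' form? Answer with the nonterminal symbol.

NP

[S [NP [NP [Det some] [AP [Adj careful] [AP [Adj eager]]] [N bridge]] [Conj or] [NP [Det the] [AP [Adj eager]] [N bridge]]] [VP [AdvP [Adv recently]] [VP [V read]]]]
The span 'some careful eager bridge' is the NP node built by NP → Det AP N.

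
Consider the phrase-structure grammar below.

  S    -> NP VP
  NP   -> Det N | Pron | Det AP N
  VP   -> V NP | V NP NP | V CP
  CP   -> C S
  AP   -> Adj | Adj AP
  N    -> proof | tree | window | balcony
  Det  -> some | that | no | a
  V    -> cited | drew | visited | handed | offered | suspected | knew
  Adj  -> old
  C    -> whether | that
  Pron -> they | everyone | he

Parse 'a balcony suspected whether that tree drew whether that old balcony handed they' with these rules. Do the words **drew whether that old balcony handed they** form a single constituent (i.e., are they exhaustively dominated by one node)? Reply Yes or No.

[S [NP [Det a] [N balcony]] [VP [V suspected] [CP [C whether] [S [NP [Det that] [N tree]] [VP [V drew] [CP [C whether] [S [NP [Det that] [AP [Adj old]] [N balcony]] [VP [V handed] [NP [Pron they]]]]]]]]]]
The words 'drew whether that old balcony handed they' are exhaustively dominated by a single VP node (built by VP → V CP), so they form a constituent.

Yes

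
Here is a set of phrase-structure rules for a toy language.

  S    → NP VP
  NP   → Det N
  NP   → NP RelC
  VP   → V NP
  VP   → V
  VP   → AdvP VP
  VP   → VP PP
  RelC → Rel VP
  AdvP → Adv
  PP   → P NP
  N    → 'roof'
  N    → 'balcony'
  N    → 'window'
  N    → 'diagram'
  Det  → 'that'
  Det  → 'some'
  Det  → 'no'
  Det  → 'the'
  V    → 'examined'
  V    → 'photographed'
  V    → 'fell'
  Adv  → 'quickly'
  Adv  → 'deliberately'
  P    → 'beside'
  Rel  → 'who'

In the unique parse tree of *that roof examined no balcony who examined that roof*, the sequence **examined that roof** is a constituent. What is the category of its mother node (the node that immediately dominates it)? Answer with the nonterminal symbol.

[S [NP [Det that] [N roof]] [VP [V examined] [NP [NP [Det no] [N balcony]] [RelC [Rel who] [VP [V examined] [NP [Det that] [N roof]]]]]]]
The span 'examined that roof' is the VP node built by VP → V NP.
Its mother is the RelC built by RelC → Rel VP.

RelC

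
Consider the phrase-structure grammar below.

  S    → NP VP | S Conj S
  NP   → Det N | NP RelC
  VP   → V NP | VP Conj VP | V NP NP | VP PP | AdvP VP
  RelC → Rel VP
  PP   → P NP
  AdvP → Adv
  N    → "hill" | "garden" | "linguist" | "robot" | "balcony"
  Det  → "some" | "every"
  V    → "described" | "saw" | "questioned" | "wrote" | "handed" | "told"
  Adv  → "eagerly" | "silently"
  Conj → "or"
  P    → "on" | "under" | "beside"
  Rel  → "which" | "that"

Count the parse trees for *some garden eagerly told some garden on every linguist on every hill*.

Two of the 3 distinct bracketings:
[S [NP [Det some] [N garden]] [VP [VP [VP [AdvP [Adv eagerly]] [VP [V told] [NP [Det some] [N garden]]]] [PP [P on] [NP [Det every] [N linguist]]]] [PP [P on] [NP [Det every] [N hill]]]]]
[S [NP [Det some] [N garden]] [VP [VP [AdvP [Adv eagerly]] [VP [VP [V told] [NP [Det some] [N garden]]] [PP [P on] [NP [Det every] [N linguist]]]]] [PP [P on] [NP [Det every] [N hill]]]]]
The trees differ in how a recursive rule is bracketed over the same span.

3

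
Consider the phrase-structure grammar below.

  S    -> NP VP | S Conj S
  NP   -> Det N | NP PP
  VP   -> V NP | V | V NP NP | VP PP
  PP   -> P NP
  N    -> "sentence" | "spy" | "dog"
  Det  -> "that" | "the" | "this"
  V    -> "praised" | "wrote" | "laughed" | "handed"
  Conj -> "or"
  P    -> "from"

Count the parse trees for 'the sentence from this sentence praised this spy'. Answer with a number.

1

[S [NP [NP [Det the] [N sentence]] [PP [P from] [NP [Det this] [N sentence]]]] [VP [V praised] [NP [Det this] [N spy]]]]
No rule offers an alternative attachment or grouping for any span, so this is the only derivation.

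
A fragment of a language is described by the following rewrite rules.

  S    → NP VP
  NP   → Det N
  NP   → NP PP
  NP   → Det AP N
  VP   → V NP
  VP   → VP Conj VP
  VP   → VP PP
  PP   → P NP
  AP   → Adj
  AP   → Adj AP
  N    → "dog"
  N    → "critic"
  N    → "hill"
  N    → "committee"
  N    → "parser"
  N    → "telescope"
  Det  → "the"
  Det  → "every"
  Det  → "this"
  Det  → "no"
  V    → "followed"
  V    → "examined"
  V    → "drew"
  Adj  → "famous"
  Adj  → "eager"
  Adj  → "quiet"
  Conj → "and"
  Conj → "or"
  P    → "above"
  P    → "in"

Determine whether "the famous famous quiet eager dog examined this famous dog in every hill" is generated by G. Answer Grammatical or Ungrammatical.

S
  NP
    Det: the
    AP
      Adj: famous
      AP
        Adj: famous
        AP
          Adj: quiet
          AP
            Adj: eager
    N: dog
  VP
    V: examined
    NP
      NP
        Det: this
        AP
          Adj: famous
        N: dog
      PP
        P: in
        NP
          Det: every
          N: hill
The bracketing above is licensed at every node by one of the given productions, with S at the root.

Grammatical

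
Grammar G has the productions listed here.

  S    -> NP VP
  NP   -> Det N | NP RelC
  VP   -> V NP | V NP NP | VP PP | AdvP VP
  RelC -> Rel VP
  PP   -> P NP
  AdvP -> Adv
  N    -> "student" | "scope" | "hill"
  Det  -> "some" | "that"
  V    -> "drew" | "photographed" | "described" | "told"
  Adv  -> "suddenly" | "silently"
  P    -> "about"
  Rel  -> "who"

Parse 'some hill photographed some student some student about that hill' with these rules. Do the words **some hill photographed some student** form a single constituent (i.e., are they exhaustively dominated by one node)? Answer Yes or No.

[S [NP [Det some] [N hill]] [VP [VP [V photographed] [NP [Det some] [N student]] [NP [Det some] [N student]]] [PP [P about] [NP [Det that] [N hill]]]]]
The smallest constituent containing 'some hill photographed some student' is the S spanning 'some hill photographed some student some student about that hill'; no single node in the tree dominates exactly the given words.

No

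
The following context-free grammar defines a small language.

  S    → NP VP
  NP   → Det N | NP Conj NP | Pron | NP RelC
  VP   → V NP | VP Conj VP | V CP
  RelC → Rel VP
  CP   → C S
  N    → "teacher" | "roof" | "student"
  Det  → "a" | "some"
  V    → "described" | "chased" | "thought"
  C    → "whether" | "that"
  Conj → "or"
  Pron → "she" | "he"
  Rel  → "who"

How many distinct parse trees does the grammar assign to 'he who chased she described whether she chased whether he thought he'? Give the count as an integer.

[S [NP [NP [Pron he]] [RelC [Rel who] [VP [V chased] [NP [Pron she]]]]] [VP [V described] [CP [C whether] [S [NP [Pron she]] [VP [V chased] [CP [C whether] [S [NP [Pron he]] [VP [V thought] [NP [Pron he]]]]]]]]]]
No rule offers an alternative attachment or grouping for any span, so this is the only derivation.

1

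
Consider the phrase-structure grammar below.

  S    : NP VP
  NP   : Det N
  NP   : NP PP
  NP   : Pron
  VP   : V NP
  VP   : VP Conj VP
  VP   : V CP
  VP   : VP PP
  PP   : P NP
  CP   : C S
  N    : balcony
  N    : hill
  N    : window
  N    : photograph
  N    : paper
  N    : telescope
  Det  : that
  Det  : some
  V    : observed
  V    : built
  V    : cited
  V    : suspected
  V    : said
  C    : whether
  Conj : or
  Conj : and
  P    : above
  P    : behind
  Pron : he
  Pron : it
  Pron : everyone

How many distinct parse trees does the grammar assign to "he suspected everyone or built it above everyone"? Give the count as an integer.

3

Two of the 3 distinct bracketings:
[S [NP [Pron he]] [VP [VP [V suspected] [NP [Pron everyone]]] [Conj or] [VP [V built] [NP [NP [Pron it]] [PP [P above] [NP [Pron everyone]]]]]]]
[S [NP [Pron he]] [VP [VP [V suspected] [NP [Pron everyone]]] [Conj or] [VP [VP [V built] [NP [Pron it]]] [PP [P above] [NP [Pron everyone]]]]]]
The difference turns on whether NP → NP PP is used at the relevant span, versus an alternative expansion of NP.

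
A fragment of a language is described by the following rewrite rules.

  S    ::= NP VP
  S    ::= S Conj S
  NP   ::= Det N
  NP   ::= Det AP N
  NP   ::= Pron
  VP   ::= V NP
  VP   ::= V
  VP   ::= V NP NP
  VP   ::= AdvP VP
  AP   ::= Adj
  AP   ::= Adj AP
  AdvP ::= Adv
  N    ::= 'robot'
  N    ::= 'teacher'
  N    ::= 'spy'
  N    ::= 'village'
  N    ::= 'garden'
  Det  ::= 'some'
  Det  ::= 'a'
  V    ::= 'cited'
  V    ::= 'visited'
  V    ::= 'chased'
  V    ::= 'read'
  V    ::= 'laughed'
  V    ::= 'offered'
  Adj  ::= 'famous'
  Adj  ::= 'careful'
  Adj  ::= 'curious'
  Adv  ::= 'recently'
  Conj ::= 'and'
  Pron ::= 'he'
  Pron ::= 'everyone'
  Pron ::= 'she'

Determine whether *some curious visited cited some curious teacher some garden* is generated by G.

Ungrammatical

An Adj word can never sit immediately before a V word in any string this grammar generates, so the substring 'curious visited' rules out a derivation.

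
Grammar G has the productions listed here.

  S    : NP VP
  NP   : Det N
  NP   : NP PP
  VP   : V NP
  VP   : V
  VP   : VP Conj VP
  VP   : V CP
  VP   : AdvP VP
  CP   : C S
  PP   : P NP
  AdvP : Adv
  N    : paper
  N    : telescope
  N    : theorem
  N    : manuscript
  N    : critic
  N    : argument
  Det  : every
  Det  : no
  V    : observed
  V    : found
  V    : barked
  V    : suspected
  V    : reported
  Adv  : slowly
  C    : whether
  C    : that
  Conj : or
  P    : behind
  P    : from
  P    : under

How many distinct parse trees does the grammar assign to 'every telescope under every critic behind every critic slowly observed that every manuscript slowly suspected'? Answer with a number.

2

The two bracketings:
[S [NP [NP [Det every] [N telescope]] [PP [P under] [NP [NP [Det every] [N critic]] [PP [P behind] [NP [Det every] [N critic]]]]]] [VP [AdvP [Adv slowly]] [VP [V observed] [CP [C that] [S [NP [Det every] [N manuscript]] [VP [AdvP [Adv slowly]] [VP [V suspected]]]]]]]]
[S [NP [NP [NP [Det every] [N telescope]] [PP [P under] [NP [Det every] [N critic]]]] [PP [P behind] [NP [Det every] [N critic]]]] [VP [AdvP [Adv slowly]] [VP [V observed] [CP [C that] [S [NP [Det every] [N manuscript]] [VP [AdvP [Adv slowly]] [VP [V suspected]]]]]]]]
The trees differ in how a recursive rule is bracketed over the same span.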